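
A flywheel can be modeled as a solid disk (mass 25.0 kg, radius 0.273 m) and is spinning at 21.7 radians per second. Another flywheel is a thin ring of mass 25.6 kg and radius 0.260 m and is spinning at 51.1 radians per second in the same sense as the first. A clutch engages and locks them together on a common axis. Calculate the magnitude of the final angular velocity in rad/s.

|ω_f| ≈ 40.8 rad/s

No external torque acts about the common axis, so total angular momentum is conserved.
Moments of inertia: I_A = ½(25.0)(0.273)² = 0.9316 kg·m²; I_B = (25.6)(0.260)² = 1.731 kg·m².
Taking A's sense as positive: L = (0.9316)(21.7) + (1.731)(51.1) = 108.6 kg·m²·rad/s.
Combined I = 0.9316 + 1.731 = 2.662 kg·m².
ω_f = L / I = 108.6 / 2.662 = 40.81 rad/s.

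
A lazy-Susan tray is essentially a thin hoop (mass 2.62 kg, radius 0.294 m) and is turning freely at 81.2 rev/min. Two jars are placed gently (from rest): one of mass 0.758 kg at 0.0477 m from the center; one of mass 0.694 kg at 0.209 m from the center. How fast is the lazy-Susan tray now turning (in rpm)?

ω_f ≈ 71.1 rpm

The added mass arrives with no angular momentum about the center, and any external torque about the center is negligible, so the system's angular momentum is conserved.
I_p = (2.62)(0.294)² = 0.2265 kg·m².
Added inertia Σmr² = (0.758)(0.0477)² + (0.694)(0.209)² = 0.03204 kg·m²; I_f = 0.2265 + 0.03204 = 0.2585 kg·m².
ω_f = I_p ω_i / I_f = (0.2265)(81.2) / 0.2585 = 71.14 rpm.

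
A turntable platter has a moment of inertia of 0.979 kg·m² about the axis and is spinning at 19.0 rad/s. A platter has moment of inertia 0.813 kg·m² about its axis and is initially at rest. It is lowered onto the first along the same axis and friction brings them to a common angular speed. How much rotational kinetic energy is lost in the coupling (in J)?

The coupling torques are internal; angular momentum about the shared axis is conserved.
Taking A's sense as positive: L = (0.9790)(19.0) = 18.60 kg·m²·rad/s.
Combined I = 0.9790 + 0.8130 = 1.792 kg·m².
ω_f = L / I = 18.60 / 1.792 = 10.38 rad/s.
KE_i = ½ΣIω² = 176.7 J; KE_f = ½(1.792)(10.38)² = 96.54 J.

ΔKE lost ≈ 80.2 J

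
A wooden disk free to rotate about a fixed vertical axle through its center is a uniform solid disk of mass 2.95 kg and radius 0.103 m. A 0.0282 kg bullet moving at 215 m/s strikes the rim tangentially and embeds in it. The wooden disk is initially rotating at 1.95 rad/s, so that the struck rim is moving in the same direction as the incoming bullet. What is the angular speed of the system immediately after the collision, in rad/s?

|ω_f| ≈ 41.1 rad/s

About the axle the impulsive forces during the collision are internal, so angular momentum about that axis is conserved.
I_p = ½(2.95)(0.103)² = 0.01565 kg·m². Taking the sense of the bullet's angular momentum as positive, L_{bullet} = m v R = (0.0282)(215)(0.103) = 0.6245 kg·m²/s.
L_i = +I_p ω_p + m v R = +(0.01565)(1.95) + 0.6245 = 0.6550 kg·m²/s.
After sticking, I_f = I_p + m R² = 0.01565 + (0.0282)(0.103)² = 0.01595 kg·m².
ω_f = L_i / I_f = 0.6550 / 0.01595 = 41.07 rad/s.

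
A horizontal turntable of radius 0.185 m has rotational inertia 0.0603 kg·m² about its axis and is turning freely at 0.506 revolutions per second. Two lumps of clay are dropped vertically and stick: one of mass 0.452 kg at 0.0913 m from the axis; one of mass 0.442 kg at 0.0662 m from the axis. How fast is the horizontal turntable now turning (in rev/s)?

The added mass arrives with no angular momentum about the axis, and any external torque about the axis is negligible, so the system's angular momentum is conserved.
Added inertia Σmr² = (0.452)(0.0913)² + (0.442)(0.0662)² = 0.005705 kg·m²; I_f = 0.06030 + 0.005705 = 0.06600 kg·m².
ω_f = I_p ω_i / I_f = (0.06030)(0.506) / 0.06600 = 0.4623 rev/s.

ω_f ≈ 0.462 rev/s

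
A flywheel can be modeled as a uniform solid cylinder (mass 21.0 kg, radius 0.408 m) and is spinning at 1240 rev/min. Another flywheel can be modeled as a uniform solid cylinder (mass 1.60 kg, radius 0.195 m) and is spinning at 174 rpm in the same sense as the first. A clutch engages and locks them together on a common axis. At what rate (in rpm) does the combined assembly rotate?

|ω_f| ≈ 1220 rpm

No external torque acts about the common axis, so total angular momentum is conserved.
Moments of inertia: I_A = ½(21.0)(0.408)² = 1.748 kg·m²; I_B = ½(1.60)(0.195)² = 0.03042 kg·m².
Taking A's sense as positive: L = (1.748)(1240) + (0.03042)(174) = 2173 kg·m²·rpm.
Combined I = 1.748 + 0.03042 = 1.778 kg·m².
ω_f = L / I = 2173 / 1.778 = 1222 rpm.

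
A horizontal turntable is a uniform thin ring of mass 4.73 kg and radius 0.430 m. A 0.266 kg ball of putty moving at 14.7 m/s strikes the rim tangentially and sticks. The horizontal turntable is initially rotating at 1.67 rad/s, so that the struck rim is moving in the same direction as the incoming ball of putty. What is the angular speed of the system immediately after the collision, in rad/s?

About the axle the impulsive forces during the collision are internal, so angular momentum about that axis is conserved.
I_p = (4.73)(0.430)² = 0.8746 kg·m². Taking the sense of the ball of putty's angular momentum as positive, L_{ball} = m v R = (0.266)(14.7)(0.430) = 1.681 kg·m²/s.
L_i = +I_p ω_p + m v R = +(0.8746)(1.67) + 1.681 = 3.142 kg·m²/s.
After sticking, I_f = I_p + m R² = 0.8746 + (0.266)(0.430)² = 0.9238 kg·m².
ω_f = L_i / I_f = 3.142 / 0.9238 = 3.401 rad/s.

|ω_f| ≈ 3.40 rad/s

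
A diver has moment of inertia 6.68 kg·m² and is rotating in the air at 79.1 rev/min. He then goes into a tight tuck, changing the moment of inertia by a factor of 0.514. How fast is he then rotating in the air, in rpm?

ω₂ ≈ 154 rpm

Angular momentum about the spin axis is conserved since the torque about it is zero.
I₂ = 0.514 × 6.68 = 3.434 kg·m².
ω₂ = I₁ω₁ / I₂ = (6.680)(79.1 rpm) / (3.434) = 153.9 rpm.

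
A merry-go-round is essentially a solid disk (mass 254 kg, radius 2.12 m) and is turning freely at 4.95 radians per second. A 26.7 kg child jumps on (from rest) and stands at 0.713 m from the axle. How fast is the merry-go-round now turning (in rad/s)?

No external torque acts about the axle; L_before = L_after.
I_p = ½(254)(2.12)² = 570.8 kg·m².
Added inertia Σmr² = (26.7)(0.713)² = 13.57 kg·m²; I_f = 570.8 + 13.57 = 584.4 kg·m².
ω_f = I_p ω_i / I_f = (570.8)(4.95) / 584.4 = 4.835 rad/s.

ω_f ≈ 4.84 rad/s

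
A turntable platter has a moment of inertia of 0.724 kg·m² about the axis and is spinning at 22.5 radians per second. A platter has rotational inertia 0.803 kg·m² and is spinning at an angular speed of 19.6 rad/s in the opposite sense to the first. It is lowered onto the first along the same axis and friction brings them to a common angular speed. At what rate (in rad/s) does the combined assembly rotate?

|ω_f| ≈ 0.361 rad/s

No external torque acts about the common axis, so total angular momentum is conserved.
Taking A's sense as positive: L = (0.7240)(22.5) − (0.8030)(19.6) = 0.5512 kg·m²·rad/s.
Combined I = 0.7240 + 0.8030 = 1.527 kg·m².
ω_f = L / I = 0.5512 / 1.527 = 0.3610 rad/s.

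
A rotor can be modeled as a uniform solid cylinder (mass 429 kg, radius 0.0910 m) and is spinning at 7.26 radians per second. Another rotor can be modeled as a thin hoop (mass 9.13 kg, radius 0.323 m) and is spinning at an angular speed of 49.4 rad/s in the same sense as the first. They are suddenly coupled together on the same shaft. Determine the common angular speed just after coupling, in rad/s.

The coupling torques are internal; angular momentum about the shared axis is conserved.
Moments of inertia: I_A = ½(429)(0.0910)² = 1.776 kg·m²; I_B = (9.13)(0.323)² = 0.9525 kg·m².
Taking A's sense as positive: L = (1.776)(7.26) + (0.9525)(49.4) = 59.95 kg·m²·rad/s.
Combined I = 1.776 + 0.9525 = 2.729 kg·m².
ω_f = L / I = 59.95 / 2.729 = 21.97 rad/s.

|ω_f| ≈ 22.0 rad/s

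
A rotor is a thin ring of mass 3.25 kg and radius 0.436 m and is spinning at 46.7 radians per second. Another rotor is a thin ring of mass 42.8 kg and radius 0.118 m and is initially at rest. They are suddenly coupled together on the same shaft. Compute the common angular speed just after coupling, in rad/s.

|ω_f| ≈ 23.8 rad/s

The coupling torques are internal; angular momentum about the shared axis is conserved.
Moments of inertia: I_A = (3.25)(0.436)² = 0.6178 kg·m²; I_B = (42.8)(0.118)² = 0.5959 kg·m².
Taking A's sense as positive: L = (0.6178)(46.7) = 28.85 kg·m²·rad/s.
Combined I = 0.6178 + 0.5959 = 1.214 kg·m².
ω_f = L / I = 28.85 / 1.214 = 23.77 rad/s.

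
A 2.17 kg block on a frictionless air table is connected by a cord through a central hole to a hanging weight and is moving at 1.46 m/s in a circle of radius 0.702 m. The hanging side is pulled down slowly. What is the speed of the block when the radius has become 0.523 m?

v₂ ≈ 1.96 m/s

Central (radial) force ⇒ zero torque about the center ⇒ m v r is constant.
v₂ = v₁ r₁ / r₂ = (1.46)(0.702) / (0.523) = 1.960 m/s.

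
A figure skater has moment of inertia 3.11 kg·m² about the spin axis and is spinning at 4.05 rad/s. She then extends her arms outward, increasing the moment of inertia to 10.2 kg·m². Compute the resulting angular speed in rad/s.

Angular momentum about the spin axis is conserved since the torque about it is zero.
ω₂ = I₁ω₁ / I₂ = (3.110)(4.05 rad/s) / (10.20) = 1.235 rad/s.

ω₂ ≈ 1.23 rad/s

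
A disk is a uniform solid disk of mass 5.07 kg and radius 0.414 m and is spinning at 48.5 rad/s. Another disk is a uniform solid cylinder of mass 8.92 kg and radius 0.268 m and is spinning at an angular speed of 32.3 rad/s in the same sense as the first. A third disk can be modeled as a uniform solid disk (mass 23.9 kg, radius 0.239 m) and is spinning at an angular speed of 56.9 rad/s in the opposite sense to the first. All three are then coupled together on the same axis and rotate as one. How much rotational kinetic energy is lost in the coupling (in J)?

The coupling torques are internal; angular momentum about the shared axis is conserved.
Moments of inertia: I_A = ½(5.07)(0.414)² = 0.4345 kg·m²; I_B = ½(8.92)(0.268)² = 0.3203 kg·m²; I_C = ½(23.9)(0.239)² = 0.6826 kg·m².
Taking A's sense as positive: L = (0.4345)(48.5) + (0.3203)(32.3) − (0.6826)(56.9) = -7.420 kg·m²·rad/s.
Combined I = 0.4345 + 0.3203 + 0.6826 = 1.437 kg·m².
ω_f = L / I = -7.420 / 1.437 = -5.162 rad/s.
KE_i = ½ΣIω² = 1783 J; KE_f = ½(1.437)(5.162)² = 19.15 J.

ΔKE lost ≈ 1760 J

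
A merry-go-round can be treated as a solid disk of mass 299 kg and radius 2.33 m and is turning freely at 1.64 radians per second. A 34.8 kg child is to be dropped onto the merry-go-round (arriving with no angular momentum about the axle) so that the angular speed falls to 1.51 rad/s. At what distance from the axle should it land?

r ≈ 1.42 m

The added mass arrives with no angular momentum about the axle, and any external torque about the axle is negligible, so the system's angular momentum is conserved.
I_p = ½(299)(2.33)² = 811.6 kg·m².
I_p ω_i = (I_p + m r²) ω_f ⇒ m r² = I_p(ω_i/ω_f − 1) = 811.6(1.64/1.51 − 1) = 69.87 kg·m².
r = √(69.87/34.8) = 1.417 m.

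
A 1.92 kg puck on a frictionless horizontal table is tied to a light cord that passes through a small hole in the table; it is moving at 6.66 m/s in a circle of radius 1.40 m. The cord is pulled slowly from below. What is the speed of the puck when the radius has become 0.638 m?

Central (radial) force ⇒ zero torque about the center ⇒ m v r is constant.
v₂ = v₁ r₁ / r₂ = (6.66)(1.40) / (0.638) = 14.61 m/s.

v₂ ≈ 14.6 m/s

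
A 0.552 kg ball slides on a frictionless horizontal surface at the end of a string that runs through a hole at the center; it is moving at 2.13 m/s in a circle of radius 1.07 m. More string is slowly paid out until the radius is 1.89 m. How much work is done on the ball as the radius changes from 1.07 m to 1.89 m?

Central (radial) force ⇒ zero torque about the center ⇒ m v r is constant.
v₂ = v₁ r₁ / r₂ = (2.13)(1.07) / (1.89) = 1.206 m/s.
W = ΔKE = ½m(v₂² − v₁²) = -0.8508 J.

W ≈ -0.851 J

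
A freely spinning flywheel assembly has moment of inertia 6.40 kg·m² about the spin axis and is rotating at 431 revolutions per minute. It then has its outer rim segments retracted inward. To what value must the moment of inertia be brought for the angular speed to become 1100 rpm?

With no external torque about the axis, L is conserved: I₁ω₁ = I₂ω₂.
I₂ = I₁ω₁ / ω₂ = (6.40)(431) / (1100) = 2.508 kg·m².

I₂ ≈ 2.51 kg·m²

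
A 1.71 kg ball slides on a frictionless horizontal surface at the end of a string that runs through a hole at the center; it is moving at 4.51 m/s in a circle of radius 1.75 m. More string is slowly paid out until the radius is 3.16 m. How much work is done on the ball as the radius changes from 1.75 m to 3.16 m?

Central (radial) force ⇒ zero torque about the center ⇒ m v r is constant.
v₂ = v₁ r₁ / r₂ = (4.51)(1.75) / (3.16) = 2.498 m/s.
W = ΔKE = ½m(v₂² − v₁²) = -12.06 J.

W ≈ -12.1 J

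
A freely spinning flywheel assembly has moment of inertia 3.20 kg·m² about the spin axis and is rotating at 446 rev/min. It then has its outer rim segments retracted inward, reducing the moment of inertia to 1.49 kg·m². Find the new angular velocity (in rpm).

ω₂ ≈ 958 rpm

With no external torque about the axis, L is conserved: I₁ω₁ = I₂ω₂.
ω₂ = I₁ω₁ / I₂ = (3.200)(446 rpm) / (1.490) = 957.9 rpm.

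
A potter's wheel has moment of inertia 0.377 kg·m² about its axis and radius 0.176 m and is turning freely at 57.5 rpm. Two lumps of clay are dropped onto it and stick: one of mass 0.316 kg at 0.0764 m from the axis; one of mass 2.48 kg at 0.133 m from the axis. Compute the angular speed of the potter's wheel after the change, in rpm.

The added mass arrives with no angular momentum about the axis, and any external torque about the axis is negligible, so the system's angular momentum is conserved.
Added inertia Σmr² = (0.316)(0.0764)² + (2.48)(0.133)² = 0.04571 kg·m²; I_f = 0.3770 + 0.04571 = 0.4227 kg·m².
ω_f = I_p ω_i / I_f = (0.3770)(57.5) / 0.4227 = 51.28 rpm.

ω_f ≈ 51.3 rpm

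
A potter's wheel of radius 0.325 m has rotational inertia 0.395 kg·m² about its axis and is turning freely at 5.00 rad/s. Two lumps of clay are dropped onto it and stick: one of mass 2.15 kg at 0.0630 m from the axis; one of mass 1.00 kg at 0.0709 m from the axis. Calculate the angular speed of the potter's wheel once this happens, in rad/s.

No external torque acts about the axis; L_before = L_after.
Added inertia Σmr² = (2.15)(0.0630)² + (1.00)(0.0709)² = 0.01356 kg·m²; I_f = 0.3950 + 0.01356 = 0.4086 kg·m².
ω_f = I_p ω_i / I_f = (0.3950)(5.00) / 0.4086 = 4.834 rad/s.

ω_f ≈ 4.83 rad/s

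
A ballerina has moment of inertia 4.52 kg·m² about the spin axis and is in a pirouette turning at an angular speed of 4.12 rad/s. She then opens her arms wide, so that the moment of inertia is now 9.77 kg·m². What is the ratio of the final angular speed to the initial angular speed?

ω₂/ω₁ ≈ 0.463

Angular momentum about the spin axis is conserved since the torque about it is zero.
ω₂/ω₁ = I₁/I₂ = 4.520 / 9.770 = 0.4626.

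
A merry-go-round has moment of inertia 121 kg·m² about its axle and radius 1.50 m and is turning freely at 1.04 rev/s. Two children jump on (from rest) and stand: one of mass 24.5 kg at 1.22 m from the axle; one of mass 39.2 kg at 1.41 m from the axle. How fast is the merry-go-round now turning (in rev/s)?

The added mass arrives with no angular momentum about the axle, and any external torque about the axle is negligible, so the system's angular momentum is conserved.
Added inertia Σmr² = (24.5)(1.22)² + (39.2)(1.41)² = 114.4 kg·m²; I_f = 121.0 + 114.4 = 235.4 kg·m².
ω_f = I_p ω_i / I_f = (121.0)(1.04) / 235.4 = 0.5346 rev/s.

ω_f ≈ 0.535 rev/s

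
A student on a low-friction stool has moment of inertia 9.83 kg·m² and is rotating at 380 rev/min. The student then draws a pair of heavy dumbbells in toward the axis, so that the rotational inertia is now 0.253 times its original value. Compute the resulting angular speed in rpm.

No external torque acts about the spin axis, so angular momentum is conserved.
I₂ = 0.253 × 9.83 = 2.487 kg·m².
ω₂ = I₁ω₁ / I₂ = (9.830)(380 rpm) / (2.487) = 1502 rpm.

ω₂ ≈ 1500 rpm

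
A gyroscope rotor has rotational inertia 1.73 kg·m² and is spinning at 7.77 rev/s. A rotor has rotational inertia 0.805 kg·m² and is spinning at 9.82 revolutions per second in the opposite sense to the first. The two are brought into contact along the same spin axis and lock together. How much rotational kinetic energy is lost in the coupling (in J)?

The coupling torques are internal; angular momentum about the shared axis is conserved.
Taking A's sense as positive: L = (1.730)(7.77) − (0.8050)(9.82) = 5.537 kg·m²·rev/s.
Combined I = 1.730 + 0.8050 = 2.535 kg·m².
ω_f = L / I = 5.537 / 2.535 = 2.184 rev/s.
KE_i = ½ΣIω² = 3594 J; KE_f = ½(2.535)(13.72)² = 238.7 J.

ΔKE lost ≈ 3360 J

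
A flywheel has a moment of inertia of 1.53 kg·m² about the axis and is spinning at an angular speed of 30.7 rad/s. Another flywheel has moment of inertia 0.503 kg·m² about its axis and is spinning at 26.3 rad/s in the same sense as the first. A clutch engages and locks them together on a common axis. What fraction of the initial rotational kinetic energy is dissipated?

fraction ≈ 0.00409

The coupling torques are internal; angular momentum about the shared axis is conserved.
Taking A's sense as positive: L = (1.530)(30.7) + (0.5030)(26.3) = 60.20 kg·m²·rad/s.
Combined I = 1.530 + 0.5030 = 2.033 kg·m².
ω_f = L / I = 60.20 / 2.033 = 29.61 rad/s.
KE_i = ½ΣIω² = 895.0 J; KE_f = ½(2.033)(29.61)² = 891.3 J.
Fraction dissipated = (KE_i − KE_f)/KE_i = 0.004094.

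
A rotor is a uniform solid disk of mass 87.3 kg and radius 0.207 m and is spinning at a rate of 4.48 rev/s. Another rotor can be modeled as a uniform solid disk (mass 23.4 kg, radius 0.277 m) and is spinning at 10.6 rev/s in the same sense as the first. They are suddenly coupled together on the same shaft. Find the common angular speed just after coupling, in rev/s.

No external torque acts about the common axis, so total angular momentum is conserved.
Moments of inertia: I_A = ½(87.3)(0.207)² = 1.870 kg·m²; I_B = ½(23.4)(0.277)² = 0.8977 kg·m².
Taking A's sense as positive: L = (1.870)(4.48) + (0.8977)(10.6) = 17.90 kg·m²·rev/s.
Combined I = 1.870 + 0.8977 = 2.768 kg·m².
ω_f = L / I = 17.90 / 2.768 = 6.465 rev/s.

|ω_f| ≈ 6.46 rev/s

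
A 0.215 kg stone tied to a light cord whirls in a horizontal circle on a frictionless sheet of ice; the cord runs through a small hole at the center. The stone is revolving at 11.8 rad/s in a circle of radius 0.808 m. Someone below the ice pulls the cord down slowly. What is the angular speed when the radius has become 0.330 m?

ω₂ ≈ 70.7 rad/s

No torque about the axis ⇒ m r₁² ω₁ = m r₂² ω₂.
ω₂ = ω₁ (r₁/r₂)² = (11.8)(0.808/0.330)² = 70.74 rad/s.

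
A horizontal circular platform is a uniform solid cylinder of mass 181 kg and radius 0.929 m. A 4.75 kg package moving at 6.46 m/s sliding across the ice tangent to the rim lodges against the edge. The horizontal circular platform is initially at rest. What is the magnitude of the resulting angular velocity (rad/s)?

|ω_f| ≈ 0.347 rad/s

The axle reaction passes through the central axle and exerts no torque about it; angular momentum about the central axle is conserved through the impact.
I_p = ½(181)(0.929)² = 78.11 kg·m². Taking the sense of the package's angular momentum as positive, L_{package} = m v R = (4.75)(6.46)(0.929) = 28.51 kg·m²/s.
L_i = 0 + 28.51 = 28.51 kg·m²/s.
After sticking, I_f = I_p + m R² = 78.11 + (4.75)(0.929)² = 82.20 kg·m².
ω_f = L_i / I_f = 28.51 / 82.20 = 0.3468 rad/s.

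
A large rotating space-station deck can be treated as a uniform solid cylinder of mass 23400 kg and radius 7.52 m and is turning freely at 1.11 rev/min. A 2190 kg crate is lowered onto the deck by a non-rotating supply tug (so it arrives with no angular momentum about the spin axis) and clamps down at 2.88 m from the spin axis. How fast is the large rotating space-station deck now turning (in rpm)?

ω_f ≈ 1.08 rpm

The added mass arrives with no angular momentum about the spin axis, and any external torque about the spin axis is negligible, so the system's angular momentum is conserved.
I_p = ½(23400)(7.52)² = 6.616e+05 kg·m².
Added inertia Σmr² = (2190)(2.88)² = 18160 kg·m²; I_f = 6.616e+05 + 18160 = 6.798e+05 kg·m².
ω_f = I_p ω_i / I_f = (6.616e+05)(1.11) / 6.798e+05 = 1.080 rpm.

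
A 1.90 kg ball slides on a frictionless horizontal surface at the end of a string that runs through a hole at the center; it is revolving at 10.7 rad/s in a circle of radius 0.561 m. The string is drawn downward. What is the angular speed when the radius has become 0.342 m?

ω₂ ≈ 28.8 rad/s

No torque about the axis ⇒ m r₁² ω₁ = m r₂² ω₂.
ω₂ = ω₁ (r₁/r₂)² = (10.7)(0.561/0.342)² = 28.79 rad/s.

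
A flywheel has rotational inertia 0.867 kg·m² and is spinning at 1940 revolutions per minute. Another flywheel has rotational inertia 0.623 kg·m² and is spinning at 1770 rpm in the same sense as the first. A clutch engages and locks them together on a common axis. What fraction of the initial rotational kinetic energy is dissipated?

No external torque acts about the common axis, so total angular momentum is conserved.
Taking A's sense as positive: L = (0.8670)(1940) + (0.6230)(1770) = 2785 kg·m²·rpm.
Combined I = 0.8670 + 0.6230 = 1.490 kg·m².
ω_f = L / I = 2785 / 1.490 = 1869 rpm.
KE_i = ½ΣIω² = 28590 J; KE_f = ½(1.490)(195.7)² = 28540 J.
Fraction dissipated = (KE_i − KE_f)/KE_i = 0.002009.

fraction ≈ 0.00201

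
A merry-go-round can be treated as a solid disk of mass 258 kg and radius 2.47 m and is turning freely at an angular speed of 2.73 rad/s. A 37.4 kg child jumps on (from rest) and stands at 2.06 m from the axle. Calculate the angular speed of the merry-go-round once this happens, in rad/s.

ω_f ≈ 2.27 rad/s

No external torque acts about the axle; L_before = L_after.
I_p = ½(258)(2.47)² = 787.0 kg·m².
Added inertia Σmr² = (37.4)(2.06)² = 158.7 kg·m²; I_f = 787.0 + 158.7 = 945.7 kg·m².
ω_f = I_p ω_i / I_f = (787.0)(2.73) / 945.7 = 2.272 rad/s.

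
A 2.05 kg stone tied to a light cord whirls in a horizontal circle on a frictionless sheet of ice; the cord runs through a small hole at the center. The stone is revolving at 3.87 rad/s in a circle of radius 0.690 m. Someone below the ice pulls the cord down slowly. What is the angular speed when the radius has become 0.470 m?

No torque about the axis ⇒ m r₁² ω₁ = m r₂² ω₂.
ω₂ = ω₁ (r₁/r₂)² = (3.87)(0.690/0.470)² = 8.341 rad/s.

ω₂ ≈ 8.34 rad/s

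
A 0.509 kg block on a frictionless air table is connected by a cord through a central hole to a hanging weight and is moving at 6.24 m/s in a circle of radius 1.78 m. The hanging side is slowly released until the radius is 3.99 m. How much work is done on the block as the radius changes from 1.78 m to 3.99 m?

W ≈ -7.94 J

Central (radial) force ⇒ zero torque about the center ⇒ m v r is constant.
v₂ = v₁ r₁ / r₂ = (6.24)(1.78) / (3.99) = 2.784 m/s.
W = ΔKE = ½m(v₂² − v₁²) = -7.937 J.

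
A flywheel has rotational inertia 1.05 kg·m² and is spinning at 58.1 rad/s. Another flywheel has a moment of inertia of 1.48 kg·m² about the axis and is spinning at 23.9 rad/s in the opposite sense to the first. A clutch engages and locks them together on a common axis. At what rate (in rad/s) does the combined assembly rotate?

No external torque acts about the common axis, so total angular momentum is conserved.
Taking A's sense as positive: L = (1.050)(58.1) − (1.480)(23.9) = 25.63 kg·m²·rad/s.
Combined I = 1.050 + 1.480 = 2.530 kg·m².
ω_f = L / I = 25.63 / 2.530 = 10.13 rad/s.

|ω_f| ≈ 10.1 rad/s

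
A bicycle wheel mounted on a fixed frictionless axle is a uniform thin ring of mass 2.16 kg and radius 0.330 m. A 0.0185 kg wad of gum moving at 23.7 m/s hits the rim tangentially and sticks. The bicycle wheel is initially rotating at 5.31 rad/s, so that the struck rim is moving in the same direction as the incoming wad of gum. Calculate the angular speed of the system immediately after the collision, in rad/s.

The axle reaction passes through the axle and exerts no torque about it; angular momentum about the axle is conserved through the impact.
I_p = (2.16)(0.330)² = 0.2352 kg·m². Taking the sense of the wad of gum's angular momentum as positive, L_{wad} = m v R = (0.0185)(23.7)(0.330) = 0.1447 kg·m²/s.
L_i = +I_p ω_p + m v R = +(0.2352)(5.31) + 0.1447 = 1.394 kg·m²/s.
After sticking, I_f = I_p + m R² = 0.2352 + (0.0185)(0.330)² = 0.2372 kg·m².
ω_f = L_i / I_f = 1.394 / 0.2372 = 5.875 rad/s.

|ω_f| ≈ 5.87 rad/s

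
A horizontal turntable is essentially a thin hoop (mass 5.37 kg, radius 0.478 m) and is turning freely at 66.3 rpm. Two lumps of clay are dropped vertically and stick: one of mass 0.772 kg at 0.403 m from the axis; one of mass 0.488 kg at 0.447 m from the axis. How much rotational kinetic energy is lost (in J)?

energy lost ≈ 4.55 J

The added mass arrives with no angular momentum about the axis, and any external torque about the axis is negligible, so the system's angular momentum is conserved.
I_p = (5.37)(0.478)² = 1.227 kg·m².
Added inertia Σmr² = (0.772)(0.403)² + (0.488)(0.447)² = 0.2229 kg·m²; I_f = 1.227 + 0.2229 = 1.450 kg·m².
ω_f = I_p ω_i / I_f = (1.227)(66.3) / 1.450 = 56.11 rpm.
KE_i = ½(1.227)(6.943 rad/s)² = 29.57 J; KE_f = ½(1.450)(5.876)² = 25.03 J.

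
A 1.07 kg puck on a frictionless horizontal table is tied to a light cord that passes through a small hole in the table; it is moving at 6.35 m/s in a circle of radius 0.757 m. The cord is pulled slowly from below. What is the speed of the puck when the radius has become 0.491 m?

The only horizontal force on the mass is along the cord (radial), so it exerts no torque about the hole and angular momentum m v r is conserved.
v₂ = v₁ r₁ / r₂ = (6.35)(0.757) / (0.491) = 9.790 m/s.

v₂ ≈ 9.79 m/s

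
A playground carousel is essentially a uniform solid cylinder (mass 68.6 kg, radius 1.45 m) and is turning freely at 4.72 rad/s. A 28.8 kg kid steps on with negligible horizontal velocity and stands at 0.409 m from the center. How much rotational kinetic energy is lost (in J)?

The added mass arrives with no angular momentum about the center, and any external torque about the center is negligible, so the system's angular momentum is conserved.
I_p = ½(68.6)(1.45)² = 72.12 kg·m².
Added inertia Σmr² = (28.8)(0.409)² = 4.818 kg·m²; I_f = 72.12 + 4.818 = 76.93 kg·m².
ω_f = I_p ω_i / I_f = (72.12)(4.72) / 76.93 = 4.424 rad/s.
KE_i = ½(72.12)(4.720 rad/s)² = 803.3 J; KE_f = ½(76.93)(4.424)² = 753.0 J.

energy lost ≈ 50.3 J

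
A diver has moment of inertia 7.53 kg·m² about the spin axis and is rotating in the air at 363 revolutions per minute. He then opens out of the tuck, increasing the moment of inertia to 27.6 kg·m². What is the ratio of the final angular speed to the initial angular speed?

ω₂/ω₁ ≈ 0.273

No external torque acts about the spin axis, so angular momentum is conserved.
ω₂/ω₁ = I₁/I₂ = 7.530 / 27.60 = 0.2728.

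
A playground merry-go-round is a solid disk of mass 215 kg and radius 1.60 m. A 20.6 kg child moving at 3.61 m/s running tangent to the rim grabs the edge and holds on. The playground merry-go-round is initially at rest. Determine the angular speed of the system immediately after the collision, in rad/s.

|ω_f| ≈ 0.363 rad/s

About the axle the impulsive forces during the collision are internal, so angular momentum about that axis is conserved.
I_p = ½(215)(1.60)² = 275.2 kg·m². Taking the sense of the child's angular momentum as positive, L_{child} = m v R = (20.6)(3.61)(1.60) = 119.0 kg·m²/s.
L_i = 0 + 119.0 = 119.0 kg·m²/s.
After sticking, I_f = I_p + m R² = 275.2 + (20.6)(1.60)² = 327.9 kg·m².
ω_f = L_i / I_f = 119.0 / 327.9 = 0.3628 rad/s.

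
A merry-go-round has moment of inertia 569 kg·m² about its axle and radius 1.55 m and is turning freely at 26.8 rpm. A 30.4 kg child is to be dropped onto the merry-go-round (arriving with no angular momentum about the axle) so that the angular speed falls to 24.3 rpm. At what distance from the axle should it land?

r ≈ 1.39 m

The added mass arrives with no angular momentum about the axle, and any external torque about the axle is negligible, so the system's angular momentum is conserved.
I_p ω_i = (I_p + m r²) ω_f ⇒ m r² = I_p(ω_i/ω_f − 1) = 569.0(26.8/24.3 − 1) = 58.54 kg·m².
r = √(58.54/30.4) = 1.388 m.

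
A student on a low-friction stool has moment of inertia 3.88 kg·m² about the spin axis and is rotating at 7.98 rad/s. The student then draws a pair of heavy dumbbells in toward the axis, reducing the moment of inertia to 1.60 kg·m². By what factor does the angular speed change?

No external torque acts about the spin axis, so angular momentum is conserved.
ω₂/ω₁ = I₁/I₂ = 3.880 / 1.600 = 2.425.

ω₂/ω₁ ≈ 2.42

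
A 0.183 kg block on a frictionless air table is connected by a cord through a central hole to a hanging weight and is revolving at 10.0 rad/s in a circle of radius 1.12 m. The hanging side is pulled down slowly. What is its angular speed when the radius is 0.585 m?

The constraining force is radial, so m r² ω about the center is conserved.
ω₂ = ω₁ (r₁/r₂)² = (10.0)(1.12/0.585)² = 36.65 rad/s.

ω₂ ≈ 36.7 rad/s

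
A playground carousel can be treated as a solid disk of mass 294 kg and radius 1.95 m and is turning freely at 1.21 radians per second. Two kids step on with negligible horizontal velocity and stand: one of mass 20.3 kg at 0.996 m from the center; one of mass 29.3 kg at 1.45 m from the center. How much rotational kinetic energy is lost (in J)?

No external torque acts about the center; L_before = L_after.
I_p = ½(294)(1.95)² = 559.0 kg·m².
Added inertia Σmr² = (20.3)(0.996)² + (29.3)(1.45)² = 81.74 kg·m²; I_f = 559.0 + 81.74 = 640.7 kg·m².
ω_f = I_p ω_i / I_f = (559.0)(1.21) / 640.7 = 1.056 rad/s.
KE_i = ½(559.0)(1.210 rad/s)² = 409.2 J; KE_f = ½(640.7)(1.056)² = 357.0 J.

energy lost ≈ 52.2 J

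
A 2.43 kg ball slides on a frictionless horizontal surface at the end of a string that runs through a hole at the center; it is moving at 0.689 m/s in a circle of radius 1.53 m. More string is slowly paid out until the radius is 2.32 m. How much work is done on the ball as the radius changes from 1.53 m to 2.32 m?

W ≈ -0.326 J

The only horizontal force on the mass is along the cord (radial), so it exerts no torque about the hole and angular momentum m v r is conserved.
v₂ = v₁ r₁ / r₂ = (0.689)(1.53) / (2.32) = 0.4544 m/s.
W = ΔKE = ½m(v₂² − v₁²) = -0.3259 J.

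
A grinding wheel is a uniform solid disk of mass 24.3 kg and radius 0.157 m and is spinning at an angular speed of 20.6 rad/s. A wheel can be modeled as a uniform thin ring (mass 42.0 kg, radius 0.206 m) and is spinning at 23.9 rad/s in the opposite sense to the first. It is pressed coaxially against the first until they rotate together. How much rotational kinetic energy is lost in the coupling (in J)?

ΔKE lost ≈ 254 J

No external torque acts about the common axis, so total angular momentum is conserved.
Moments of inertia: I_A = ½(24.3)(0.157)² = 0.2995 kg·m²; I_B = (42.0)(0.206)² = 1.782 kg·m².
Taking A's sense as positive: L = (0.2995)(20.6) − (1.782)(23.9) = -36.43 kg·m²·rad/s.
Combined I = 0.2995 + 1.782 = 2.082 kg·m².
ω_f = L / I = -36.43 / 2.082 = -17.50 rad/s.
KE_i = ½ΣIω² = 572.6 J; KE_f = ½(2.082)(17.50)² = 318.7 J.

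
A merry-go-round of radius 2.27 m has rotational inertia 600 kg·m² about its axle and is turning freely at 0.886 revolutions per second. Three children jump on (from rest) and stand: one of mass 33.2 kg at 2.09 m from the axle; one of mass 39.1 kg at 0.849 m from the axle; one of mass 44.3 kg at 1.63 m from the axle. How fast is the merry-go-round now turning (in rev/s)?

No external torque acts about the axle; L_before = L_after.
Added inertia Σmr² = (33.2)(2.09)² + (39.1)(0.849)² + (44.3)(1.63)² = 290.9 kg·m²; I_f = 600.0 + 290.9 = 890.9 kg·m².
ω_f = I_p ω_i / I_f = (600.0)(0.886) / 890.9 = 0.5967 rev/s.

ω_f ≈ 0.597 rev/s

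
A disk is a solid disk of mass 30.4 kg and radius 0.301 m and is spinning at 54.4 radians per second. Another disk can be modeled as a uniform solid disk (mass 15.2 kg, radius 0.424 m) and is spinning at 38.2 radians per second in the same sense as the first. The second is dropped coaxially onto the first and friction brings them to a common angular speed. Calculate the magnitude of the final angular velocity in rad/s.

|ω_f| ≈ 46.3 rad/s

The coupling torques are internal; angular momentum about the shared axis is conserved.
Moments of inertia: I_A = ½(30.4)(0.301)² = 1.377 kg·m²; I_B = ½(15.2)(0.424)² = 1.366 kg·m².
Taking A's sense as positive: L = (1.377)(54.4) + (1.366)(38.2) = 127.1 kg·m²·rad/s.
Combined I = 1.377 + 1.366 = 2.743 kg·m².
ω_f = L / I = 127.1 / 2.743 = 46.33 rad/s.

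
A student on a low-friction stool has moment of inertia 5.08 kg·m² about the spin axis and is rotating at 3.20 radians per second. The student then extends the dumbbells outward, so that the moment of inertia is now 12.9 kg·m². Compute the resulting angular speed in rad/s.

Angular momentum about the spin axis is conserved since the torque about it is zero.
ω₂ = I₁ω₁ / I₂ = (5.080)(3.20 rad/s) / (12.90) = 1.260 rad/s.

ω₂ ≈ 1.26 rad/s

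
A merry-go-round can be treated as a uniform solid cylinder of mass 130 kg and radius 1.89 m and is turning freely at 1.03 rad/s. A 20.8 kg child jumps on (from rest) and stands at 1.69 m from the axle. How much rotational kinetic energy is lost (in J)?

energy lost ≈ 25.1 J

No external torque acts about the axle; L_before = L_after.
I_p = ½(130)(1.89)² = 232.2 kg·m².
Added inertia Σmr² = (20.8)(1.69)² = 59.41 kg·m²; I_f = 232.2 + 59.41 = 291.6 kg·m².
ω_f = I_p ω_i / I_f = (232.2)(1.03) / 291.6 = 0.8202 rad/s.
KE_i = ½(232.2)(1.030 rad/s)² = 123.2 J; KE_f = ½(291.6)(0.8202)² = 98.07 J.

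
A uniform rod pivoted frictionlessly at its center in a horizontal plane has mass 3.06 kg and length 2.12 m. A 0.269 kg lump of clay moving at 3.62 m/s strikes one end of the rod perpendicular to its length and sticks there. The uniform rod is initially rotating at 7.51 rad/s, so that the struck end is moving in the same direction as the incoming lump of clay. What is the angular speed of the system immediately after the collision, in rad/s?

|ω_f| ≈ 6.66 rad/s

About the pivot the impulsive forces during the collision are internal, so angular momentum about that axis is conserved.
I_p = (1/12)(3.06)(2.12)² = 1.146 kg·m². Taking the sense of the lump of clay's angular momentum as positive, L_{lump} = m v R = (0.269)(3.62)(2.12/2) = 1.032 kg·m²/s.
L_i = +I_p ω_p + m v R = +(1.146)(7.51) + 1.032 = 9.639 kg·m²/s.
After sticking, I_f = I_p + m R² = 1.146 + (0.269)(2.12/2)² = 1.448 kg·m².
ω_f = L_i / I_f = 9.639 / 1.448 = 6.655 rad/s.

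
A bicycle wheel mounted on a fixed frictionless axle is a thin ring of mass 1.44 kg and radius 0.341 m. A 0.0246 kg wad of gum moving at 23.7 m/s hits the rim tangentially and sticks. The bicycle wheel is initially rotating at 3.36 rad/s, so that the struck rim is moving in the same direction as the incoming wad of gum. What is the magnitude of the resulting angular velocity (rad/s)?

About the axle the impulsive forces during the collision are internal, so angular momentum about that axis is conserved.
I_p = (1.44)(0.341)² = 0.1674 kg·m². Taking the sense of the wad of gum's angular momentum as positive, L_{wad} = m v R = (0.0246)(23.7)(0.341) = 0.1988 kg·m²/s.
L_i = +I_p ω_p + m v R = +(0.1674)(3.36) + 0.1988 = 0.7614 kg·m²/s.
After sticking, I_f = I_p + m R² = 0.1674 + (0.0246)(0.341)² = 0.1703 kg·m².
ω_f = L_i / I_f = 0.7614 / 0.1703 = 4.471 rad/s.

|ω_f| ≈ 4.47 rad/s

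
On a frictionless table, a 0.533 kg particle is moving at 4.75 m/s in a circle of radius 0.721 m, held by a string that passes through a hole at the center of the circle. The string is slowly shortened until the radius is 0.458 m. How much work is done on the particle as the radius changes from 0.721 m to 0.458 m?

W ≈ 8.89 J

The only horizontal force on the mass is along the cord (radial), so it exerts no torque about the hole and angular momentum m v r is conserved.
v₂ = v₁ r₁ / r₂ = (4.75)(0.721) / (0.458) = 7.478 m/s.
W = ΔKE = ½m(v₂² − v₁²) = 8.888 J.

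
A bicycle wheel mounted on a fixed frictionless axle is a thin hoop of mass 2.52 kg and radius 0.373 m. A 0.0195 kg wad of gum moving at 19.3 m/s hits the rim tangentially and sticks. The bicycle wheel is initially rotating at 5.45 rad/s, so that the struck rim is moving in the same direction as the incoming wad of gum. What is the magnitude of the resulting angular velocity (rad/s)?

|ω_f| ≈ 5.81 rad/s

About the axle the impulsive forces during the collision are internal, so angular momentum about that axis is conserved.
I_p = (2.52)(0.373)² = 0.3506 kg·m². Taking the sense of the wad of gum's angular momentum as positive, L_{wad} = m v R = (0.0195)(19.3)(0.373) = 0.1404 kg·m²/s.
L_i = +I_p ω_p + m v R = +(0.3506)(5.45) + 0.1404 = 2.051 kg·m²/s.
After sticking, I_f = I_p + m R² = 0.3506 + (0.0195)(0.373)² = 0.3533 kg·m².
ω_f = L_i / I_f = 2.051 / 0.3533 = 5.805 rad/s.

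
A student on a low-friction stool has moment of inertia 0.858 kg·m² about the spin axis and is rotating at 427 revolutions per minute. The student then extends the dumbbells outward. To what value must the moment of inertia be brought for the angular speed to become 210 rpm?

I₂ ≈ 1.74 kg·m²

With no external torque about the axis, L is conserved: I₁ω₁ = I₂ω₂.
I₂ = I₁ω₁ / ω₂ = (0.858)(427) / (210) = 1.745 kg·m².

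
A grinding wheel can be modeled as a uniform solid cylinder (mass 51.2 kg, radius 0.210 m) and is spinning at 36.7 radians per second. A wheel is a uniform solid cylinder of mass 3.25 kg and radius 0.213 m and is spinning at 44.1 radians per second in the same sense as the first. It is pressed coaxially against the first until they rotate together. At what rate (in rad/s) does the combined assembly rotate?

The coupling torques are internal; angular momentum about the shared axis is conserved.
Moments of inertia: I_A = ½(51.2)(0.210)² = 1.129 kg·m²; I_B = ½(3.25)(0.213)² = 0.07372 kg·m².
Taking A's sense as positive: L = (1.129)(36.7) + (0.07372)(44.1) = 44.68 kg·m²·rad/s.
Combined I = 1.129 + 0.07372 = 1.203 kg·m².
ω_f = L / I = 44.68 / 1.203 = 37.15 rad/s.

|ω_f| ≈ 37.2 rad/s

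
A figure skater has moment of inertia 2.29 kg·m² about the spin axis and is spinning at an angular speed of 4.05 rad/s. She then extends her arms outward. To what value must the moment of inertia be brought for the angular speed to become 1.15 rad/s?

I₂ ≈ 8.06 kg·m²

Angular momentum about the spin axis is conserved since the torque about it is zero.
I₂ = I₁ω₁ / ω₂ = (2.29)(4.05) / (1.15) = 8.065 kg·m².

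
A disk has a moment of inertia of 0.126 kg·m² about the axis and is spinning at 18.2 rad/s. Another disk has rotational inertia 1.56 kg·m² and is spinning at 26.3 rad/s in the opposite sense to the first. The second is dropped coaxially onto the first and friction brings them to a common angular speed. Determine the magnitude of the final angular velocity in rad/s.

|ω_f| ≈ 23.0 rad/s

The coupling torques are internal; angular momentum about the shared axis is conserved.
Taking A's sense as positive: L = (0.1260)(18.2) − (1.560)(26.3) = -38.73 kg·m²·rad/s.
Combined I = 0.1260 + 1.560 = 1.686 kg·m².
ω_f = L / I = -38.73 / 1.686 = -22.97 rad/s.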